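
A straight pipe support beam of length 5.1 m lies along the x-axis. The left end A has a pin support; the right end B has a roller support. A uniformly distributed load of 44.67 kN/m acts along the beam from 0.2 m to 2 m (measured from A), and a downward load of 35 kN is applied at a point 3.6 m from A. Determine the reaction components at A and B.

Resultant of the distributed load: 44.67 × 1.8 = 80.406 kN at 1.1 m from A.
Taking moments about A: B_y·5.1 − (44.67·1.8)·1.1 − 35·3.6 = 0 → B_y = 214.4466/5.1 = 42.0484 ≈ 42.05 kN.
ΣF_y = 0: A_y + 42.0484 − 44.67·1.8 − 35 = 0 → A_y = 73.36 kN.
ΣF_x = 0: no horizontal applied forces, so A_x = 0.

A_x = 0, A_y = 73.36 kN, B_y = 42.05 kN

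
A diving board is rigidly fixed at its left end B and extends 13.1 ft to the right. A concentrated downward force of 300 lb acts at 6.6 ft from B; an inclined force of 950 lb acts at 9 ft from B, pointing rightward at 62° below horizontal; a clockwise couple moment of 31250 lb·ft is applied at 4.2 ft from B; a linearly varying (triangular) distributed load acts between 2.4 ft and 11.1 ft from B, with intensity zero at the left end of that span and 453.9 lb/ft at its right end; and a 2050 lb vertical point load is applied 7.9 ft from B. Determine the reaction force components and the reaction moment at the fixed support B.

Resultant of the triangular load: ½ × 453.9 × 8.7 = 1974.465 lb, acting at 8.2 ft from B (one-third of the span from the peak).
ΣF_x = 0: B_x + 950·cos62° = 0 → B_x = -446.0 lb.
ΣF_y = 0: B_y − 300 − 950·sin62° − ½·453.9·8.7 − 2050 = 0 → B_y = 5163 lb.
ΣM about B: M_B − 300·6.6 − 950·sin62°·9 − 31250 − (½·453.9·8.7)·8.2 − 2050·7.9 = 0 → M_B = 73160 lb·ft.

B_x = -446.0 lb, B_y = 5163 lb, M_B = 73160 lb·ft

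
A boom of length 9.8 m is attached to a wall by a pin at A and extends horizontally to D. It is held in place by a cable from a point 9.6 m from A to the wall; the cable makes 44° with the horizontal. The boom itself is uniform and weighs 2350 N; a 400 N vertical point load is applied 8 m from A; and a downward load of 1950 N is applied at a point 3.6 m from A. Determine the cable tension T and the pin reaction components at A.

ΣM about A: T·sin44°·9.6 − 2350·4.9 − 400·8 − 1950·3.6 = 0 → T = 21735/(9.6·0.694658) = 3259.25 ≈ 3259 N.
ΣF_x = 0: A_x − T·cos44° = 0 → A_x = 3259.25 × 0.71934 = 2345 N.
ΣF_y = 0: A_y + T·sin44° − 2350 − 400 − 1950 = 0 → A_y = 4700 − 3259.25 × 0.694658 = 2436 N.

T = 3259 N, A_x = 2345 N, A_y = 2436 N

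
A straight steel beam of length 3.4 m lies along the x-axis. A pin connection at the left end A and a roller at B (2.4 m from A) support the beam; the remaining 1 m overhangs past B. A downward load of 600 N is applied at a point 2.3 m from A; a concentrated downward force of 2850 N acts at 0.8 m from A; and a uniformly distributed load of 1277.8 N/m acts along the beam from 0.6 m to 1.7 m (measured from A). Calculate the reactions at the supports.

Resultant of the distributed load: 1277.8 × 1.1 = 1405.58 N at 1.15 m from A.
ΣM about A: B_y·2.4 − 600·2.3 − 2850·0.8 − (1277.8·1.1)·1.15 = 0 → B_y = 5276.417/2.4 = 2198.51 ≈ 2199 N.
ΣF_y = 0: A_y + 2198.51 − 600 − 2850 − 1277.8·1.1 = 0 → A_y = 2657 N.
ΣF_x = 0: no horizontal applied forces, so A_x = 0.

A_x = 0, A_y = 2657 N, B_y = 2199 N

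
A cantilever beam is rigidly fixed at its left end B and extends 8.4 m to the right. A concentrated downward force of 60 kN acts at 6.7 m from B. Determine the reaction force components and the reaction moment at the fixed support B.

ΣF_x = 0: B_x = 0.
ΣF_y = 0: B_y − 60 = 0 → B_y = 60.00 kN.
ΣM about B: M_B − 60·6.7 = 0 → M_B = 402.0 kN·m.

B_x = 0, B_y = 60.00 kN, M_B = 402.0 kN·m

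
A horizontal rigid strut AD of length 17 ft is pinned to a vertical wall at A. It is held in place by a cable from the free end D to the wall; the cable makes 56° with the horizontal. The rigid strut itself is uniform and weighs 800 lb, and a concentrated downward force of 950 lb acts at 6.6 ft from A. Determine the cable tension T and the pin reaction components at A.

ΣM about A: T·sin56°·17 − 800·8.5 − 950·6.6 = 0 → T = 13070/(17·0.829038) = 927.368 ≈ 927.4 lb.
ΣF_x = 0: A_x − T·cos56° = 0 → A_x = 927.368 × 0.559193 = 518.6 lb.
ΣF_y = 0: A_y + T·sin56° − 800 − 950 = 0 → A_y = 1750 − 927.368 × 0.829038 = 981.2 lb.

T = 927.4 lb, A_x = 518.6 lb, A_y = 981.2 lb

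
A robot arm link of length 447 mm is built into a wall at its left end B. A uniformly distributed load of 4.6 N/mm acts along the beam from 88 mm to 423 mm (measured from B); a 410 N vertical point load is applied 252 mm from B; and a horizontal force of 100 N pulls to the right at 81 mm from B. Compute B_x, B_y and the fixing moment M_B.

B_x = -100.0 N, B_y = 1951 N, M_B = 497000 N·mm

Resultant of the distributed load: 4.6 × 335 = 1541 N at 255.5 mm from B.
ΣF_x = 0: B_x + 100 = 0 → B_x = -100.0 N.
ΣF_y = 0: B_y − 4.6·335 − 410 = 0 → B_y = 1951 N.
ΣM about B: M_B − (4.6·335)·255.5 − 410·252 = 0 → M_B = 497000 N·mm.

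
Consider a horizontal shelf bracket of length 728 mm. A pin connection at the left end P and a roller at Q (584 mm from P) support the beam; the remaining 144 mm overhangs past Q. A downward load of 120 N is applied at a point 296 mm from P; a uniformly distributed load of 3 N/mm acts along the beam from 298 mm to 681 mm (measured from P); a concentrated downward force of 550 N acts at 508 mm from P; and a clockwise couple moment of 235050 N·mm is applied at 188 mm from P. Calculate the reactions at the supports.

Resultant of the distributed load: 3 × 383 = 1149 N at 489.5 mm from P.
ΣM about P: Q_y·584 − 120·296 − (3·383)·489.5 − 550·508 − 235050 = 0 → Q_y = 1112405.5/584 = 1904.8 ≈ 1905 N.
ΣF_y = 0: P_y + 1904.8 − 120 − 3·383 − 550 = 0 → P_y = -85.80 N.
ΣF_x = 0: no horizontal applied forces, so P_x = 0.

P_x = 0, P_y = -85.80 N, Q_y = 1905 N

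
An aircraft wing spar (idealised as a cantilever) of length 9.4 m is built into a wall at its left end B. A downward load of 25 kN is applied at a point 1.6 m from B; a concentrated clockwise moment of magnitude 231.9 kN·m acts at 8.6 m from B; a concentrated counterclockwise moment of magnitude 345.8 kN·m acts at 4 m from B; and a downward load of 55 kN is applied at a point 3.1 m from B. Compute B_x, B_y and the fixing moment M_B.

ΣF_x = 0: B_x = 0.
ΣF_y = 0: B_y − 25 − 55 = 0 → B_y = 80.00 kN.
ΣM about B: M_B − 25·1.6 − 231.9 + 345.8 − 55·3.1 = 0 → M_B = 96.60 kN·m.

B_x = 0, B_y = 80.00 kN, M_B = 96.60 kN·m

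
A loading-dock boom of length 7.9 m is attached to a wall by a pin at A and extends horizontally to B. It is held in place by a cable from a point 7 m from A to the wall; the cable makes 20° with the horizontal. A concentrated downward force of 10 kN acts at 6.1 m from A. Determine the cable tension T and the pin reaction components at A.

T = 25.48 kN, A_x = 23.94 kN, A_y = 1.286 kN

ΣM about A: T·sin20°·7 − 10·6.1 = 0 → T = 61/(7·0.34202) = 25.4789 ≈ 25.48 kN.
ΣF_x = 0: A_x − T·cos20° = 0 → A_x = 25.4789 × 0.939693 = 23.94 kN.
ΣF_y = 0: A_y + T·sin20° − 10 = 0 → A_y = 10 − 25.4789 × 0.34202 = 1.286 kN.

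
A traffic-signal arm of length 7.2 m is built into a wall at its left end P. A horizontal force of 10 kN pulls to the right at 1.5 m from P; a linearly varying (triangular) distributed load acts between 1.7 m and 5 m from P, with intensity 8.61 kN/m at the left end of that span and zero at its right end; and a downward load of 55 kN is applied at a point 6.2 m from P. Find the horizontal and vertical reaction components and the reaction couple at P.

P_x = -10.00 kN, P_y = 69.21 kN, M_P = 380.8 kN·m

Resultant of the triangular load: ½ × 8.61 × 3.3 = 14.2065 kN, acting at 2.8 m from P (one-third of the span from the peak).
ΣF_x = 0: P_x + 10 = 0 → P_x = -10.00 kN.
ΣF_y = 0: P_y − ½·8.61·3.3 − 55 = 0 → P_y = 69.21 kN.
ΣM about P: M_P − (½·8.61·3.3)·2.8 − 55·6.2 = 0 → M_P = 380.8 kN·m.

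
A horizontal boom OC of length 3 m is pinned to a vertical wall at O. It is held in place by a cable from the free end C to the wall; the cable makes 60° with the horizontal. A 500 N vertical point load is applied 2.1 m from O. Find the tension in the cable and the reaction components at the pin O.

T = 404.1 N, O_x = 202.1 N, O_y = 150.0 N

ΣM about O: T·sin60°·3 − 500·2.1 = 0 → T = 1050/(3·0.866025) = 404.145 ≈ 404.1 N.
ΣF_x = 0: O_x − T·cos60° = 0 → O_x = 404.145 × 0.5 = 202.1 N.
ΣF_y = 0: O_y + T·sin60° − 500 = 0 → O_y = 500 − 404.145 × 0.866025 = 150.0 N.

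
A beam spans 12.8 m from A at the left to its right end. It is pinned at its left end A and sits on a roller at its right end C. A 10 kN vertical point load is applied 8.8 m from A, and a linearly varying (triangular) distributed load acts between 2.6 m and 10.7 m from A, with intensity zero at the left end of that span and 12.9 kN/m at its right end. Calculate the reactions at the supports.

A_x = 0, A_y = 22.72 kN, C_y = 39.53 kN

Resultant of the triangular load: ½ × 12.9 × 8.1 = 52.245 kN, acting at 8 m from A (one-third of the span from the peak).
ΣM about A: C_y·12.8 − 10·8.8 − (½·12.9·8.1)·8 = 0 → C_y = 505.96/12.8 = 39.5281 ≈ 39.53 kN.
ΣF_y = 0: A_y + 39.5281 − 10 − ½·12.9·8.1 = 0 → A_y = 22.72 kN.
ΣF_x = 0: no horizontal applied forces, so A_x = 0.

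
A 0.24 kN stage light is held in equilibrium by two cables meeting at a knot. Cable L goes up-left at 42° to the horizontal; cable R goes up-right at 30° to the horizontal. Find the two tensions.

T_L = 0.2185 kN, T_R = 0.1875 kN

ΣF_x = 0: −T_L·cos42° + T_R·cos30° = 0 → T_R = 0.85811·T_L.
ΣF_y = 0: T_L·sin42° + T_R·sin30° = 0.24.
Substitute: T_L·(0.669131 + 0.85811·0.5) = 0.24 → T_L = 0.218542 ≈ 0.2185 kN.
Then T_R = 0.85811 × 0.218542 = 0.1875 kN.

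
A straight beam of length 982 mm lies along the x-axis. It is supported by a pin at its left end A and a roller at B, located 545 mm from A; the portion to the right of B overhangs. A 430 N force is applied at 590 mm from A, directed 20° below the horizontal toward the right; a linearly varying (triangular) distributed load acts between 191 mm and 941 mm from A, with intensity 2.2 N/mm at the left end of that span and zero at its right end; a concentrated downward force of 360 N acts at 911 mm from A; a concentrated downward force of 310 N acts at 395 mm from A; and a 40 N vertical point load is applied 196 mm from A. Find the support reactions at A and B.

Resultant of the triangular load: ½ × 2.2 × 750 = 825 N, acting at 441 mm from A (one-third of the span from the peak).
Taking moments about A: B_y·545 − 430·sin20°·590 − (½·2.2·750)·441 − 360·911 − 310·395 − 40·196 = 0 → B_y = 908846/545 = 1667.61 ≈ 1668 N.
ΣF_y = 0: A_y + 1667.61 − 430·sin20° − ½·2.2·750 − 360 − 310 − 40 = 0 → A_y = 14.46 N.
ΣF_x = 0: A_x + 430·cos20° = 0 → A_x = -404.1 N.

A_x = -404.1 N, A_y = 14.46 N, B_y = 1668 N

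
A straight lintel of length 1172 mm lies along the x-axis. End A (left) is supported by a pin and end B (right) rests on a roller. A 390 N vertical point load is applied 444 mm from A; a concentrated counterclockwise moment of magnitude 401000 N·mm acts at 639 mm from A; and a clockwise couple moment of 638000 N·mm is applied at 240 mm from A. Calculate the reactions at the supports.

ΣM about A: B_y·1172 − 390·444 + 401000 − 638000 = 0 → B_y = 410160/1172 = 349.966 ≈ 350.0 N.
ΣF_y = 0: A_y + 349.966 − 390 = 0 → A_y = 40.03 N.
ΣF_x = 0: no horizontal applied forces, so A_x = 0.

A_x = 0, A_y = 40.03 N, B_y = 350.0 N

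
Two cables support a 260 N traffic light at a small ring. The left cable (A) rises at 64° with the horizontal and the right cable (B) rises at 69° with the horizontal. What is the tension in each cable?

T_A = 127.4 N, T_B = 155.8 N

ΣF_x = 0: −T_A·cos64° + T_B·cos69° = 0 → T_B = 1.22324·T_A.
ΣF_y = 0: T_A·sin64° + T_B·sin69° = 260.
Substitute: T_A·(0.898794 + 1.22324·0.93358) = 260 → T_A = 127.402 ≈ 127.4 N.
Then T_B = 1.22324 × 127.402 = 155.8 N.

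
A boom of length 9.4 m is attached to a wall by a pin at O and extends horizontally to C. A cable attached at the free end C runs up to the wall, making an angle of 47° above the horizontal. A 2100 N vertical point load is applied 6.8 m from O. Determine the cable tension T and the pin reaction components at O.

T = 2077 N, O_x = 1417 N, O_y = 580.9 N

ΣM about O: T·sin47°·9.4 − 2100·6.8 = 0 → T = 14280/(9.4·0.731354) = 2077.17 ≈ 2077 N.
ΣF_x = 0: O_x − T·cos47° = 0 → O_x = 2077.17 × 0.681998 = 1417 N.
ΣF_y = 0: O_y + T·sin47° − 2100 = 0 → O_y = 2100 − 2077.17 × 0.731354 = 580.9 N.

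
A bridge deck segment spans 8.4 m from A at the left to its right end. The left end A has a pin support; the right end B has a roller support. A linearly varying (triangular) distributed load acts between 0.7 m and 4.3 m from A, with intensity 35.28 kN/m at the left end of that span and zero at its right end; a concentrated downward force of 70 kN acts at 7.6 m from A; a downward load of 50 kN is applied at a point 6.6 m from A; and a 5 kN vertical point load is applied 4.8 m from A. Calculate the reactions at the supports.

A_x = 0, A_y = 68.66 kN, B_y = 119.8 kN

Resultant of the triangular load: ½ × 35.28 × 3.6 = 63.504 kN, acting at 1.9 m from A (one-third of the span from the peak).
ΣM about A: B_y·8.4 − (½·35.28·3.6)·1.9 − 70·7.6 − 50·6.6 − 5·4.8 = 0 → B_y = 1006.6576/8.4 = 119.84 ≈ 119.8 kN.
ΣF_y = 0: A_y + 119.84 − ½·35.28·3.6 − 70 − 50 − 5 = 0 → A_y = 68.66 kN.
ΣF_x = 0: no horizontal applied forces, so A_x = 0.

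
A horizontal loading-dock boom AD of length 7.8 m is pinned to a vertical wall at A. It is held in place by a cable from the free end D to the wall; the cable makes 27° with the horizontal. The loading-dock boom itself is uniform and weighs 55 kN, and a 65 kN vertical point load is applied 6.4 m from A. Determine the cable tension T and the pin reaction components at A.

T = 178.1 kN, A_x = 158.6 kN, A_y = 39.17 kN

ΣM about A: T·sin27°·7.8 − 55·3.9 − 65·6.4 = 0 → T = 630.5/(7.8·0.45399) = 178.051 ≈ 178.1 kN.
ΣF_x = 0: A_x − T·cos27° = 0 → A_x = 178.051 × 0.891007 = 158.6 kN.
ΣF_y = 0: A_y + T·sin27° − 55 − 65 = 0 → A_y = 120 − 178.051 × 0.45399 = 39.17 kN.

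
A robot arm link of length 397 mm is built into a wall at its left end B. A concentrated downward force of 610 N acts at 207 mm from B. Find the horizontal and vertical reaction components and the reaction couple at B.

ΣF_x = 0: B_x = 0.
ΣF_y = 0: B_y − 610 = 0 → B_y = 610.0 N.
ΣM about B: M_B − 610·207 = 0 → M_B = 126300 N·mm.

B_x = 0, B_y = 610.0 N, M_B = 126300 N·mm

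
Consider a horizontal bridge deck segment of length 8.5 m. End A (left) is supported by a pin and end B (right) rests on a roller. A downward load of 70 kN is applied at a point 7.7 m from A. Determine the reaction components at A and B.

A_x = 0, A_y = 6.588 kN, B_y = 63.41 kN

Taking moments about A: B_y·8.5 − 70·7.7 = 0 → B_y = 539/8.5 = 63.4118 ≈ 63.41 kN.
ΣF_y = 0: A_y + 63.4118 − 70 = 0 → A_y = 6.588 kN.
ΣF_x = 0: no horizontal applied forces, so A_x = 0.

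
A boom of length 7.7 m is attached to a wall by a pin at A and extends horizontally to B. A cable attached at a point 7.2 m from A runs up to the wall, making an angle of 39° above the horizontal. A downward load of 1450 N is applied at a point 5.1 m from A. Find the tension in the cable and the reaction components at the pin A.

ΣM about A: T·sin39°·7.2 − 1450·5.1 = 0 → T = 7395/(7.2·0.62932) = 1632.05 ≈ 1632 N.
ΣF_x = 0: A_x − T·cos39° = 0 → A_x = 1632.05 × 0.777146 = 1268 N.
ΣF_y = 0: A_y + T·sin39° − 1450 = 0 → A_y = 1450 − 1632.05 × 0.62932 = 422.9 N.

T = 1632 N, A_x = 1268 N, A_y = 422.9 N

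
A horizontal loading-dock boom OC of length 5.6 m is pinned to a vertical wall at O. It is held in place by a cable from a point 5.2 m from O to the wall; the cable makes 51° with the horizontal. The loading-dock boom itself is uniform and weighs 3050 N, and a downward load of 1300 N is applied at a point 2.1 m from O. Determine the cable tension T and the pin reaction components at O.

T = 2789 N, O_x = 1755 N, O_y = 2183 N

ΣM about O: T·sin51°·5.2 − 3050·2.8 − 1300·2.1 = 0 → T = 11270/(5.2·0.777146) = 2788.8 ≈ 2789 N.
ΣF_x = 0: O_x − T·cos51° = 0 → O_x = 2788.8 × 0.62932 = 1755 N.
ΣF_y = 0: O_y + T·sin51° − 3050 − 1300 = 0 → O_y = 4350 − 2788.8 × 0.777146 = 2183 N.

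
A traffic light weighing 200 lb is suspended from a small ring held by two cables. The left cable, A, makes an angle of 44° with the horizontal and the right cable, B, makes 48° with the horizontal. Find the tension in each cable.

T_A = 133.9 lb, T_B = 144.0 lb

ΣF_x = 0: −T_A·cos44° + T_B·cos48° = 0 → T_B = 1.07504·T_A.
ΣF_y = 0: T_A·sin44° + T_B·sin48° = 200.
Substitute: T_A·(0.694658 + 1.07504·0.743145) = 200 → T_A = 133.907 ≈ 133.9 lb.
Then T_B = 1.07504 × 133.907 = 144.0 lb.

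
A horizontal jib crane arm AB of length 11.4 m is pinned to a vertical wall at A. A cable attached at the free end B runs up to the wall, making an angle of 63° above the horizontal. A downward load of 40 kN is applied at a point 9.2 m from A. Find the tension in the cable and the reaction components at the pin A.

T = 36.23 kN, A_x = 16.45 kN, A_y = 7.719 kN

ΣM about A: T·sin63°·11.4 − 40·9.2 = 0 → T = 368/(11.4·0.891007) = 36.2295 ≈ 36.23 kN.
ΣF_x = 0: A_x − T·cos63° = 0 → A_x = 36.2295 × 0.45399 = 16.45 kN.
ΣF_y = 0: A_y + T·sin63° − 40 = 0 → A_y = 40 − 36.2295 × 0.891007 = 7.719 kN.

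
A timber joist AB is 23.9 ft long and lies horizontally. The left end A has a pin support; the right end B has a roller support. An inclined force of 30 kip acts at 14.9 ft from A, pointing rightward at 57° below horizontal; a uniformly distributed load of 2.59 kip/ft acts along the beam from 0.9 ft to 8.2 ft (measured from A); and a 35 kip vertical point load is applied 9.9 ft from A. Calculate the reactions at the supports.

Resultant of the distributed load: 2.59 × 7.3 = 18.907 kip at 4.55 ft from A.
Moments about A: B_y·23.9 − 30·sin57°·14.9 − (2.59·7.3)·4.55 − 35·9.9 = 0 → B_y = 807.413/23.9 = 33.783 ≈ 33.78 kip.
ΣF_y = 0: A_y + 33.783 − 30·sin57° − 2.59·7.3 − 35 = 0 → A_y = 45.28 kip.
ΣF_x = 0: A_x + 30·cos57° = 0 → A_x = -16.34 kip.

A_x = -16.34 kip, A_y = 45.28 kip, B_y = 33.78 kip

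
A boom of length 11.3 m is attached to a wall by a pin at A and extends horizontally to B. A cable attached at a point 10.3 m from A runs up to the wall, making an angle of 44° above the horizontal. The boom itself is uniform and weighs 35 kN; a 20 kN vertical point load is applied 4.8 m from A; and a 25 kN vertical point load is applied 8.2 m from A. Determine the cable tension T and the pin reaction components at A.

T = 69.71 kN, A_x = 50.14 kN, A_y = 31.58 kN

ΣM about A: T·sin44°·10.3 − 35·5.65 − 20·4.8 − 25·8.2 = 0 → T = 498.75/(10.3·0.694658) = 69.7067 ≈ 69.71 kN.
ΣF_x = 0: A_x − T·cos44° = 0 → A_x = 69.7067 × 0.71934 = 50.14 kN.
ΣF_y = 0: A_y + T·sin44° − 35 − 20 − 25 = 0 → A_y = 80 − 69.7067 × 0.694658 = 31.58 kN.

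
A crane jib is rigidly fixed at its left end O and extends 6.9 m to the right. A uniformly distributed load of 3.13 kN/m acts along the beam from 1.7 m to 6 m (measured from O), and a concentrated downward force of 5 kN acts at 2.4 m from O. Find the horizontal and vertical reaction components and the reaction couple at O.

Resultant of the distributed load: 3.13 × 4.3 = 13.459 kN at 3.85 m from O.
ΣF_x = 0: O_x = 0.
ΣF_y = 0: O_y − 3.13·4.3 − 5 = 0 → O_y = 18.46 kN.
ΣM about O: M_O − (3.13·4.3)·3.85 − 5·2.4 = 0 → M_O = 63.82 kN·m.

O_x = 0, O_y = 18.46 kN, M_O = 63.82 kN·m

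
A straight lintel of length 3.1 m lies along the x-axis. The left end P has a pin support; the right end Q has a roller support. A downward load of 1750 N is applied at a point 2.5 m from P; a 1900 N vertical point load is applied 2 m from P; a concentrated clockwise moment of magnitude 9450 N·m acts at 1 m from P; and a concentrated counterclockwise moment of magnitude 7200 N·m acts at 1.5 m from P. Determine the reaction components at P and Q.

P_x = 0, P_y = 287.1 N, Q_y = 3363 N

ΣM about P: Q_y·3.1 − 1750·2.5 − 1900·2 − 9450 + 7200 = 0 → Q_y = 10425/3.1 = 3362.9 ≈ 3363 N.
ΣF_y = 0: P_y + 3362.9 − 1750 − 1900 = 0 → P_y = 287.1 N.
ΣF_x = 0: no horizontal applied forces, so P_x = 0.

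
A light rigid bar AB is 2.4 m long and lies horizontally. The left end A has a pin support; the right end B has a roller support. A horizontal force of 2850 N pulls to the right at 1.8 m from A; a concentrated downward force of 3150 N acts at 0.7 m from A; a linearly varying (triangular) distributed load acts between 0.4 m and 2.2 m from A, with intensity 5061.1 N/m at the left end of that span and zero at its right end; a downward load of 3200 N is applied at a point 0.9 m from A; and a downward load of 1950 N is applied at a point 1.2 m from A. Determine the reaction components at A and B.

A_x = -2850 N, A_y = 7863 N, B_y = 4992 N

Resultant of the triangular load: ½ × 5061.1 × 1.8 = 4554.99 N, acting at 1 m from A (one-third of the span from the peak).
Taking moments about A: B_y·2.4 − 3150·0.7 − (½·5061.1·1.8)·1 − 3200·0.9 − 1950·1.2 = 0 → B_y = 11979.99/2.4 = 4991.66 ≈ 4992 N.
ΣF_y = 0: A_y + 4991.66 − 3150 − ½·5061.1·1.8 − 3200 − 1950 = 0 → A_y = 7863 N.
ΣF_x = 0: A_x + 2850 = 0 → A_x = -2850 N.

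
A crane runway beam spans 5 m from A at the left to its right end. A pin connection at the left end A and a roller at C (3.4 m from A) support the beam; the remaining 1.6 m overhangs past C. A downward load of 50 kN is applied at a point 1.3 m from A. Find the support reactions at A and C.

A_x = 0, A_y = 30.88 kN, C_y = 19.12 kN

ΣM about A: C_y·3.4 − 50·1.3 = 0 → C_y = 65/3.4 = 19.1176 ≈ 19.12 kN.
ΣF_y = 0: A_y + 19.1176 − 50 = 0 → A_y = 30.88 kN.
ΣF_x = 0: no horizontal applied forces, so A_x = 0.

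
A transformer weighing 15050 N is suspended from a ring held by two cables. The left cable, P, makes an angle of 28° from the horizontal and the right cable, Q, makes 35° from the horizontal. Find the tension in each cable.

T_P = 13840 N, T_Q = 14910 N

ΣF_x = 0: −T_P·cos28° + T_Q·cos35° = 0 → T_Q = 1.07788·T_P.
ΣF_y = 0: T_P·sin28° + T_Q·sin35° = 15050.
Substitute: T_P·(0.469472 + 1.07788·0.573576) = 15050 → T_P = 13836.3 ≈ 13840 N.
Then T_Q = 1.07788 × 13836.3 = 14910 N.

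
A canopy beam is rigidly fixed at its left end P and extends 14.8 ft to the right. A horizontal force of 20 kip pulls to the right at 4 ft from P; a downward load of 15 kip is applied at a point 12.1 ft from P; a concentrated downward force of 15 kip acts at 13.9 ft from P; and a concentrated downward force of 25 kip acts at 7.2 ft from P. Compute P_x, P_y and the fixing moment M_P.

P_x = -20.00 kip, P_y = 55.00 kip, M_P = 570.0 kip·ft

ΣF_x = 0: P_x + 20 = 0 → P_x = -20.00 kip.
ΣF_y = 0: P_y − 15 − 15 − 25 = 0 → P_y = 55.00 kip.
ΣM about P: M_P − 15·12.1 − 15·13.9 − 25·7.2 = 0 → M_P = 570.0 kip·ft.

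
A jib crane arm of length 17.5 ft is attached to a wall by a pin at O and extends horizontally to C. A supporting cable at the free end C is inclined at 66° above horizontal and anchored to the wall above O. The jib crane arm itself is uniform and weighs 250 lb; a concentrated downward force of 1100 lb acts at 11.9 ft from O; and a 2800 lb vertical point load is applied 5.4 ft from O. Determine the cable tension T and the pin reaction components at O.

T = 1901 lb, O_x = 773.4 lb, O_y = 2413 lb

ΣM about O: T·sin66°·17.5 − 250·8.75 − 1100·11.9 − 2800·5.4 = 0 → T = 30397.5/(17.5·0.913545) = 1901.38 ≈ 1901 lb.
ΣF_x = 0: O_x − T·cos66° = 0 → O_x = 1901.38 × 0.406737 = 773.4 lb.
ΣF_y = 0: O_y + T·sin66° − 250 − 1100 − 2800 = 0 → O_y = 4150 − 1901.38 × 0.913545 = 2413 lb.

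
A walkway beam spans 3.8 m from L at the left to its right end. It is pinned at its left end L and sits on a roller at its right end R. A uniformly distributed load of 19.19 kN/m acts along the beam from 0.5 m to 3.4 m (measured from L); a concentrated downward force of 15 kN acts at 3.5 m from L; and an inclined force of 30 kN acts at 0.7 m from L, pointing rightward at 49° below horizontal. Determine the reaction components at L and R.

L_x = -19.68 kN, L_y = 46.75 kN, R_y = 46.54 kN

Resultant of the distributed load: 19.19 × 2.9 = 55.651 kN at 1.95 m from L.
Taking moments about L: R_y·3.8 − (19.19·2.9)·1.95 − 15·3.5 − 30·sin49°·0.7 = 0 → R_y = 176.868/3.8 = 46.5442 ≈ 46.54 kN.
ΣF_y = 0: L_y + 46.5442 − 19.19·2.9 − 15 − 30·sin49° = 0 → L_y = 46.75 kN.
ΣF_x = 0: L_x + 30·cos49° = 0 → L_x = -19.68 kN.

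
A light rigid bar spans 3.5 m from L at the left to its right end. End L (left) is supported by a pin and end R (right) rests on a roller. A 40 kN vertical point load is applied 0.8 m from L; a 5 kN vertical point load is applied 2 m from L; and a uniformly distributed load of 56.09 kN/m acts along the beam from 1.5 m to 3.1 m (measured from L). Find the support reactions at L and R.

L_x = 0, L_y = 63.77 kN, R_y = 70.97 kN

Resultant of the distributed load: 56.09 × 1.6 = 89.744 kN at 2.3 m from L.
ΣM about L: R_y·3.5 − 40·0.8 − 5·2 − (56.09·1.6)·2.3 = 0 → R_y = 248.4112/3.5 = 70.9746 ≈ 70.97 kN.
ΣF_y = 0: L_y + 70.9746 − 40 − 5 − 56.09·1.6 = 0 → L_y = 63.77 kN.
ΣF_x = 0: no horizontal applied forces, so L_x = 0.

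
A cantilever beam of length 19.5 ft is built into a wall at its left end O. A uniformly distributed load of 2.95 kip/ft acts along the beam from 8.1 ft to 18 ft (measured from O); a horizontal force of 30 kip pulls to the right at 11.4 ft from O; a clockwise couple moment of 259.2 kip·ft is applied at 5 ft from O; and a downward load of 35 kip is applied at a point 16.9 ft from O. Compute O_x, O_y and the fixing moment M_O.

O_x = -30.00 kip, O_y = 64.20 kip, M_O = 1232 kip·ft

Resultant of the distributed load: 2.95 × 9.9 = 29.205 kip at 13.05 ft from O.
ΣF_x = 0: O_x + 30 = 0 → O_x = -30.00 kip.
ΣF_y = 0: O_y − 2.95·9.9 − 35 = 0 → O_y = 64.20 kip.
ΣM about O: M_O − (2.95·9.9)·13.05 − 259.2 − 35·16.9 = 0 → M_O = 1232 kip·ft.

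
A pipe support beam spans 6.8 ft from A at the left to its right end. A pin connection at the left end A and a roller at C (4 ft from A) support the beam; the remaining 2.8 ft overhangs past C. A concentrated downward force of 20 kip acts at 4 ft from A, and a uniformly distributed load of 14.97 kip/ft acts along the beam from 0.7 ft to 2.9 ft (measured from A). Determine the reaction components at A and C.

Resultant of the distributed load: 14.97 × 2.2 = 32.934 kip at 1.8 ft from A.
ΣM about A: C_y·4 − 20·4 − (14.97·2.2)·1.8 = 0 → C_y = 139.2812/4 = 34.8203 ≈ 34.82 kip.
ΣF_y = 0: A_y + 34.8203 − 20 − 14.97·2.2 = 0 → A_y = 18.11 kip.
ΣF_x = 0: no horizontal applied forces, so A_x = 0.

A_x = 0, A_y = 18.11 kip, C_y = 34.82 kip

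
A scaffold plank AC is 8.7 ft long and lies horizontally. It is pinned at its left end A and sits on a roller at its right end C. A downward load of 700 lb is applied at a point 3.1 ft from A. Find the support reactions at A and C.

Taking moments about A: C_y·8.7 − 700·3.1 = 0 → C_y = 2170/8.7 = 249.425 ≈ 249.4 lb.
ΣF_y = 0: A_y + 249.425 − 700 = 0 → A_y = 450.6 lb.
ΣF_x = 0: no horizontal applied forces, so A_x = 0.

A_x = 0, A_y = 450.6 lb, C_y = 249.4 lb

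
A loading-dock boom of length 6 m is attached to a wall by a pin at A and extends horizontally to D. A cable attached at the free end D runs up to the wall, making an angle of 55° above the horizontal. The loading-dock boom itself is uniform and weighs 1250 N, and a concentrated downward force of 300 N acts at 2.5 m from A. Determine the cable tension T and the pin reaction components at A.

ΣM about A: T·sin55°·6 − 1250·3 − 300·2.5 = 0 → T = 4500/(6·0.819152) = 915.581 ≈ 915.6 N.
ΣF_x = 0: A_x − T·cos55° = 0 → A_x = 915.581 × 0.573576 = 525.2 N.
ΣF_y = 0: A_y + T·sin55° − 1250 − 300 = 0 → A_y = 1550 − 915.581 × 0.819152 = 800.0 N.

T = 915.6 N, A_x = 525.2 N, A_y = 800.0 N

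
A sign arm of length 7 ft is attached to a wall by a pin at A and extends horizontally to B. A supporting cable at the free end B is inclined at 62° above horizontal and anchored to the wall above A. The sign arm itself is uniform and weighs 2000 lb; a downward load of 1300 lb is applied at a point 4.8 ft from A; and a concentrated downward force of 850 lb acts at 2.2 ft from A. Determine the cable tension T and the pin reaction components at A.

T = 2445 lb, A_x = 1148 lb, A_y = 1991 lb

ΣM about A: T·sin62°·7 − 2000·3.5 − 1300·4.8 − 850·2.2 = 0 → T = 15110/(7·0.882948) = 2444.73 ≈ 2445 lb.
ΣF_x = 0: A_x − T·cos62° = 0 → A_x = 2444.73 × 0.469472 = 1148 lb.
ΣF_y = 0: A_y + T·sin62° − 2000 − 1300 − 850 = 0 → A_y = 4150 − 2444.73 × 0.882948 = 1991 lb.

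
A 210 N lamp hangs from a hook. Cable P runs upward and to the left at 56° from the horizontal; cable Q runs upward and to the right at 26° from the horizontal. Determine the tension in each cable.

ΣF_x = 0: −T_P·cos56° + T_Q·cos26° = 0 → T_Q = 0.622159·T_P.
ΣF_y = 0: T_P·sin56° + T_Q·sin26° = 210.
Substitute: T_P·(0.829038 + 0.622159·0.438371) = 210 → T_P = 190.602 ≈ 190.6 N.
Then T_Q = 0.622159 × 190.602 = 118.6 N.

T_P = 190.6 N, T_Q = 118.6 N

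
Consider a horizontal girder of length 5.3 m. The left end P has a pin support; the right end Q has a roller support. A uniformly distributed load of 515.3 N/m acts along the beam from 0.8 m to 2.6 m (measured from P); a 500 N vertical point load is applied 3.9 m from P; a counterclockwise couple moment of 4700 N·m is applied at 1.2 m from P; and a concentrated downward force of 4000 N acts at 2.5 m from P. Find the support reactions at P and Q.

P_x = 0, P_y = 3762 N, Q_y = 1665 N

Resultant of the distributed load: 515.3 × 1.8 = 927.54 N at 1.7 m from P.
ΣM about P: Q_y·5.3 − (515.3·1.8)·1.7 − 500·3.9 + 4700 − 4000·2.5 = 0 → Q_y = 8826.818/5.3 = 1665.44 ≈ 1665 N.
ΣF_y = 0: P_y + 1665.44 − 515.3·1.8 − 500 − 4000 = 0 → P_y = 3762 N.
ΣF_x = 0: no horizontal applied forces, so P_x = 0.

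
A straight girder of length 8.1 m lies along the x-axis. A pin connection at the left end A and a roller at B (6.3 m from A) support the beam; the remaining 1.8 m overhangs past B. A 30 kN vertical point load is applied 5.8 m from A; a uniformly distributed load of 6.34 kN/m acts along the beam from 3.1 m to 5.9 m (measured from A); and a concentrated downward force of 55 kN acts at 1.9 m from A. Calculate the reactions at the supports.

A_x = 0, A_y = 45.87 kN, B_y = 56.89 kN

Resultant of the distributed load: 6.34 × 2.8 = 17.752 kN at 4.5 m from A.
ΣM about A: B_y·6.3 − 30·5.8 − (6.34·2.8)·4.5 − 55·1.9 = 0 → B_y = 358.384/6.3 = 56.8863 ≈ 56.89 kN.
ΣF_y = 0: A_y + 56.8863 − 30 − 6.34·2.8 − 55 = 0 → A_y = 45.87 kN.
ΣF_x = 0: no horizontal applied forces, so A_x = 0.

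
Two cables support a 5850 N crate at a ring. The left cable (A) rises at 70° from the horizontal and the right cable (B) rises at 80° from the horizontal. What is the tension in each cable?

T_A = 2032 N, T_B = 4002 N

ΣF_x = 0: −T_A·cos70° + T_B·cos80° = 0 → T_B = 1.96962·T_A.
ΣF_y = 0: T_A·sin70° + T_B·sin80° = 5850.
Substitute: T_A·(0.939693 + 1.96962·0.984808) = 5850 → T_A = 2031.68 ≈ 2032 N.
Then T_B = 1.96962 × 2031.68 = 4002 N.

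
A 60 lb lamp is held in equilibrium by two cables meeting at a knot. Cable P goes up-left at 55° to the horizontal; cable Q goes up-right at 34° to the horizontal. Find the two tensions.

ΣF_x = 0: −T_P·cos55° + T_Q·cos34° = 0 → T_Q = 0.691858·T_P.
ΣF_y = 0: T_P·sin55° + T_Q·sin34° = 60.
Substitute: T_P·(0.819152 + 0.691858·0.559193) = 60 → T_P = 49.7498 ≈ 49.75 lb.
Then T_Q = 0.691858 × 49.7498 = 34.42 lb.

T_P = 49.75 lb, T_Q = 34.42 lb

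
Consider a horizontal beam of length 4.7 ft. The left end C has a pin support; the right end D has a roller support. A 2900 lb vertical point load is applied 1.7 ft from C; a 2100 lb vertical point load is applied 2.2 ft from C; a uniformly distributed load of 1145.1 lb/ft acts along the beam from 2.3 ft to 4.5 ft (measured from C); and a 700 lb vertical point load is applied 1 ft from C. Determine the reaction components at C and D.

C_x = 0, C_y = 4216 lb, D_y = 4003 lb

Resultant of the distributed load: 1145.1 × 2.2 = 2519.22 lb at 3.4 ft from C.
Moments about C: D_y·4.7 − 2900·1.7 − 2100·2.2 − (1145.1·2.2)·3.4 − 700·1 = 0 → D_y = 18815.348/4.7 = 4003.27 ≈ 4003 lb.
ΣF_y = 0: C_y + 4003.27 − 2900 − 2100 − 1145.1·2.2 − 700 = 0 → C_y = 4216 lb.
ΣF_x = 0: no horizontal applied forces, so C_x = 0.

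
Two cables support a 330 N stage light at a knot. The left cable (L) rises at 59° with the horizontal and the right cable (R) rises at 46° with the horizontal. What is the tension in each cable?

T_L = 237.3 N, T_R = 176.0 N

ΣF_x = 0: −T_L·cos59° + T_R·cos46° = 0 → T_R = 0.741426·T_L.
ΣF_y = 0: T_L·sin59° + T_R·sin46° = 330.
Substitute: T_L·(0.857167 + 0.741426·0.71934) = 330 → T_L = 237.324 ≈ 237.3 N.
Then T_R = 0.741426 × 237.324 = 176.0 N.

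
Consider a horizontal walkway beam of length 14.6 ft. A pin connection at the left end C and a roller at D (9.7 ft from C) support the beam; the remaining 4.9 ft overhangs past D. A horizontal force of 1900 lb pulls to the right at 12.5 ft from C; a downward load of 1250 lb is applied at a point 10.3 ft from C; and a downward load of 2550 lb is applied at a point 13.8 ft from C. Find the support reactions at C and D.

C_x = -1900 lb, C_y = -1155 lb, D_y = 4955 lb

ΣM about C: D_y·9.7 − 1250·10.3 − 2550·13.8 = 0 → D_y = 48065/9.7 = 4955.15 ≈ 4955 lb.
ΣF_y = 0: C_y + 4955.15 − 1250 − 2550 = 0 → C_y = -1155 lb.
ΣF_x = 0: C_x + 1900 = 0 → C_x = -1900 lb.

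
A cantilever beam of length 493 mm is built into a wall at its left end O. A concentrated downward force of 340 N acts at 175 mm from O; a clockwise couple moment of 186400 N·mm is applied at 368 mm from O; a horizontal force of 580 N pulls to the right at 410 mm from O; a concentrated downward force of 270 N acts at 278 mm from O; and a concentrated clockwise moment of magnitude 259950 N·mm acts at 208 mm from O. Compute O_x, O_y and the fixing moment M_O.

O_x = -580.0 N, O_y = 610.0 N, M_O = 580900 N·mm

ΣF_x = 0: O_x + 580 = 0 → O_x = -580.0 N.
ΣF_y = 0: O_y − 340 − 270 = 0 → O_y = 610.0 N.
ΣM about O: M_O − 340·175 − 186400 − 270·278 − 259950 = 0 → M_O = 580900 N·mm.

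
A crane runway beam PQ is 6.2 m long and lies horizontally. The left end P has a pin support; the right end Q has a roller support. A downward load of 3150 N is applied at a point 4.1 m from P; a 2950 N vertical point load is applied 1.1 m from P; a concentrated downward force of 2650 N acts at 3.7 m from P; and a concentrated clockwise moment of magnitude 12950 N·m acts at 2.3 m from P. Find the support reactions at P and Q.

P_x = 0, P_y = 2473 N, Q_y = 6277 N

Moments about P: Q_y·6.2 − 3150·4.1 − 2950·1.1 − 2650·3.7 − 12950 = 0 → Q_y = 38915/6.2 = 6276.61 ≈ 6277 N.
ΣF_y = 0: P_y + 6276.61 − 3150 − 2950 − 2650 = 0 → P_y = 2473 N.
ΣF_x = 0: no horizontal applied forces, so P_x = 0.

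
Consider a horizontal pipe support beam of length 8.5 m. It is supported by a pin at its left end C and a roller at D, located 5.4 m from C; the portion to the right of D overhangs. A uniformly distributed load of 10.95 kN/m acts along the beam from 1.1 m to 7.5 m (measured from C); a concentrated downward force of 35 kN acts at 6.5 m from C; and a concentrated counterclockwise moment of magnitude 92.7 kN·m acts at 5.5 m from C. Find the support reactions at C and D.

Resultant of the distributed load: 10.95 × 6.4 = 70.08 kN at 4.3 m from C.
Taking moments about C: D_y·5.4 − (10.95·6.4)·4.3 − 35·6.5 + 92.7 = 0 → D_y = 436.144/5.4 = 80.7674 ≈ 80.77 kN.
ΣF_y = 0: C_y + 80.7674 − 10.95·6.4 − 35 = 0 → C_y = 24.31 kN.
ΣF_x = 0: no horizontal applied forces, so C_x = 0.

C_x = 0, C_y = 24.31 kN, D_y = 80.77 kN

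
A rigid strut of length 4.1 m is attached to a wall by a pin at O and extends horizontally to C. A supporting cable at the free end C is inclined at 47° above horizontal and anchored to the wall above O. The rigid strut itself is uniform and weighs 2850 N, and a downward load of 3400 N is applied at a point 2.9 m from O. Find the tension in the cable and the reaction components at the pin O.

T = 5237 N, O_x = 3571 N, O_y = 2420 N

ΣM about O: T·sin47°·4.1 − 2850·2.05 − 3400·2.9 = 0 → T = 15702.5/(4.1·0.731354) = 5236.7 ≈ 5237 N.
ΣF_x = 0: O_x − T·cos47° = 0 → O_x = 5236.7 × 0.681998 = 3571 N.
ΣF_y = 0: O_y + T·sin47° − 2850 − 3400 = 0 → O_y = 6250 − 5236.7 × 0.731354 = 2420 N.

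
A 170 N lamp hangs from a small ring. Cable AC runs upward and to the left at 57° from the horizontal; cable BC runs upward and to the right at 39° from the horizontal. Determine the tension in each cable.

T_AC = 132.8 N, T_BC = 93.10 N

ΣF_x = 0: −T_AC·cos57° + T_BC·cos39° = 0 → T_BC = 0.700819·T_AC.
ΣF_y = 0: T_AC·sin57° + T_BC·sin39° = 170.
Substitute: T_AC·(0.838671 + 0.700819·0.62932) = 170 → T_AC = 132.843 ≈ 132.8 N.
Then T_BC = 0.700819 × 132.843 = 93.10 N.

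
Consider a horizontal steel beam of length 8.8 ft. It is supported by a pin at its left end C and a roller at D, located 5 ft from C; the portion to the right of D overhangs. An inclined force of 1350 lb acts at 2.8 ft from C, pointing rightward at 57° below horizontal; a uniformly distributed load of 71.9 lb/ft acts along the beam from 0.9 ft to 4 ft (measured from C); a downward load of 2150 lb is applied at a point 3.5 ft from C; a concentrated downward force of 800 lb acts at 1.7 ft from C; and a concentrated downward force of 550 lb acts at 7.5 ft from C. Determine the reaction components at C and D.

C_x = -735.3 lb, C_y = 1510 lb, D_y = 3345 lb

Resultant of the distributed load: 71.9 × 3.1 = 222.89 lb at 2.45 ft from C.
Moments about C: D_y·5 − 1350·sin57°·2.8 − (71.9·3.1)·2.45 − 2150·3.5 − 800·1.7 − 550·7.5 = 0 → D_y = 16726.3/5 = 3345.26 ≈ 3345 lb.
ΣF_y = 0: C_y + 3345.26 − 1350·sin57° − 71.9·3.1 − 2150 − 800 − 550 = 0 → C_y = 1510 lb.
ΣF_x = 0: C_x + 1350·cos57° = 0 → C_x = -735.3 lb.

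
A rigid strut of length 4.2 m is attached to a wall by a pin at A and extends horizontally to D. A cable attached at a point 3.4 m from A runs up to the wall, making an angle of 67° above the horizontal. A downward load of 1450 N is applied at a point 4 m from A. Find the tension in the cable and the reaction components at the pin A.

ΣM about A: T·sin67°·3.4 − 1450·4 = 0 → T = 5800/(3.4·0.920505) = 1853.2 ≈ 1853 N.
ΣF_x = 0: A_x − T·cos67° = 0 → A_x = 1853.2 × 0.390731 = 724.1 N.
ΣF_y = 0: A_y + T·sin67° − 1450 = 0 → A_y = 1450 − 1853.2 × 0.920505 = -255.9 N.

T = 1853 N, A_x = 724.1 N, A_y = -255.9 N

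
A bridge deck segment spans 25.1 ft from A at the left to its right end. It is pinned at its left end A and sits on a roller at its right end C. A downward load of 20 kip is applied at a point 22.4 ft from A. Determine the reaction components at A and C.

A_x = 0, A_y = 2.151 kip, C_y = 17.85 kip

ΣM about A: C_y·25.1 − 20·22.4 = 0 → C_y = 448/25.1 = 17.8486 ≈ 17.85 kip.
ΣF_y = 0: A_y + 17.8486 − 20 = 0 → A_y = 2.151 kip.
ΣF_x = 0: no horizontal applied forces, so A_x = 0.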